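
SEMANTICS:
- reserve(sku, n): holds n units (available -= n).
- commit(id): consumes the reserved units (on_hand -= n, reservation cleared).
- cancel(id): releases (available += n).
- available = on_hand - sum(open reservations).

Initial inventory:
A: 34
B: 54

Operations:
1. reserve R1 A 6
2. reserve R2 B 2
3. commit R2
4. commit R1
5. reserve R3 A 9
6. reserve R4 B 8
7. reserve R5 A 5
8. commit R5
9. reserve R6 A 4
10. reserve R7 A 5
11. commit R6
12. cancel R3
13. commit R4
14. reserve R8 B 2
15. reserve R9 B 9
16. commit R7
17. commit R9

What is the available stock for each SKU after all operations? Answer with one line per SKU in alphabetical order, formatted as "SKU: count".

Answer: A: 14
B: 33

Derivation:
Step 1: reserve R1 A 6 -> on_hand[A=34 B=54] avail[A=28 B=54] open={R1}
Step 2: reserve R2 B 2 -> on_hand[A=34 B=54] avail[A=28 B=52] open={R1,R2}
Step 3: commit R2 -> on_hand[A=34 B=52] avail[A=28 B=52] open={R1}
Step 4: commit R1 -> on_hand[A=28 B=52] avail[A=28 B=52] open={}
Step 5: reserve R3 A 9 -> on_hand[A=28 B=52] avail[A=19 B=52] open={R3}
Step 6: reserve R4 B 8 -> on_hand[A=28 B=52] avail[A=19 B=44] open={R3,R4}
Step 7: reserve R5 A 5 -> on_hand[A=28 B=52] avail[A=14 B=44] open={R3,R4,R5}
Step 8: commit R5 -> on_hand[A=23 B=52] avail[A=14 B=44] open={R3,R4}
Step 9: reserve R6 A 4 -> on_hand[A=23 B=52] avail[A=10 B=44] open={R3,R4,R6}
Step 10: reserve R7 A 5 -> on_hand[A=23 B=52] avail[A=5 B=44] open={R3,R4,R6,R7}
Step 11: commit R6 -> on_hand[A=19 B=52] avail[A=5 B=44] open={R3,R4,R7}
Step 12: cancel R3 -> on_hand[A=19 B=52] avail[A=14 B=44] open={R4,R7}
Step 13: commit R4 -> on_hand[A=19 B=44] avail[A=14 B=44] open={R7}
Step 14: reserve R8 B 2 -> on_hand[A=19 B=44] avail[A=14 B=42] open={R7,R8}
Step 15: reserve R9 B 9 -> on_hand[A=19 B=44] avail[A=14 B=33] open={R7,R8,R9}
Step 16: commit R7 -> on_hand[A=14 B=44] avail[A=14 B=33] open={R8,R9}
Step 17: commit R9 -> on_hand[A=14 B=35] avail[A=14 B=33] open={R8}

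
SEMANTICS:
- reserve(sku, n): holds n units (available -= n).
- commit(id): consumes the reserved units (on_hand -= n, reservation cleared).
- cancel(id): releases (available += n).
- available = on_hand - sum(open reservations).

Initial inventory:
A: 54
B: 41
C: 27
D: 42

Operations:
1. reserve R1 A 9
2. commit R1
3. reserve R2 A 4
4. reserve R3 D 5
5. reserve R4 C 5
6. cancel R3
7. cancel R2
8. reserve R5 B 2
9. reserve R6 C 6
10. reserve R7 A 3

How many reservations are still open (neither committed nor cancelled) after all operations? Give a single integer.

Answer: 4

Derivation:
Step 1: reserve R1 A 9 -> on_hand[A=54 B=41 C=27 D=42] avail[A=45 B=41 C=27 D=42] open={R1}
Step 2: commit R1 -> on_hand[A=45 B=41 C=27 D=42] avail[A=45 B=41 C=27 D=42] open={}
Step 3: reserve R2 A 4 -> on_hand[A=45 B=41 C=27 D=42] avail[A=41 B=41 C=27 D=42] open={R2}
Step 4: reserve R3 D 5 -> on_hand[A=45 B=41 C=27 D=42] avail[A=41 B=41 C=27 D=37] open={R2,R3}
Step 5: reserve R4 C 5 -> on_hand[A=45 B=41 C=27 D=42] avail[A=41 B=41 C=22 D=37] open={R2,R3,R4}
Step 6: cancel R3 -> on_hand[A=45 B=41 C=27 D=42] avail[A=41 B=41 C=22 D=42] open={R2,R4}
Step 7: cancel R2 -> on_hand[A=45 B=41 C=27 D=42] avail[A=45 B=41 C=22 D=42] open={R4}
Step 8: reserve R5 B 2 -> on_hand[A=45 B=41 C=27 D=42] avail[A=45 B=39 C=22 D=42] open={R4,R5}
Step 9: reserve R6 C 6 -> on_hand[A=45 B=41 C=27 D=42] avail[A=45 B=39 C=16 D=42] open={R4,R5,R6}
Step 10: reserve R7 A 3 -> on_hand[A=45 B=41 C=27 D=42] avail[A=42 B=39 C=16 D=42] open={R4,R5,R6,R7}
Open reservations: ['R4', 'R5', 'R6', 'R7'] -> 4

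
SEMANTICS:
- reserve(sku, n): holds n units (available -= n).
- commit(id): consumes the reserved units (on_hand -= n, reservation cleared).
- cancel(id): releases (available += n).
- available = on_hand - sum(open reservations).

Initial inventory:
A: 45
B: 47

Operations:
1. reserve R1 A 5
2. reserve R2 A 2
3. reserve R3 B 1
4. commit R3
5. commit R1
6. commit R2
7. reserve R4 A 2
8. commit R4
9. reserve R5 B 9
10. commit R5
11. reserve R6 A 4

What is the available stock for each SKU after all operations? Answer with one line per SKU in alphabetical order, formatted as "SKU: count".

Step 1: reserve R1 A 5 -> on_hand[A=45 B=47] avail[A=40 B=47] open={R1}
Step 2: reserve R2 A 2 -> on_hand[A=45 B=47] avail[A=38 B=47] open={R1,R2}
Step 3: reserve R3 B 1 -> on_hand[A=45 B=47] avail[A=38 B=46] open={R1,R2,R3}
Step 4: commit R3 -> on_hand[A=45 B=46] avail[A=38 B=46] open={R1,R2}
Step 5: commit R1 -> on_hand[A=40 B=46] avail[A=38 B=46] open={R2}
Step 6: commit R2 -> on_hand[A=38 B=46] avail[A=38 B=46] open={}
Step 7: reserve R4 A 2 -> on_hand[A=38 B=46] avail[A=36 B=46] open={R4}
Step 8: commit R4 -> on_hand[A=36 B=46] avail[A=36 B=46] open={}
Step 9: reserve R5 B 9 -> on_hand[A=36 B=46] avail[A=36 B=37] open={R5}
Step 10: commit R5 -> on_hand[A=36 B=37] avail[A=36 B=37] open={}
Step 11: reserve R6 A 4 -> on_hand[A=36 B=37] avail[A=32 B=37] open={R6}

Answer: A: 32
B: 37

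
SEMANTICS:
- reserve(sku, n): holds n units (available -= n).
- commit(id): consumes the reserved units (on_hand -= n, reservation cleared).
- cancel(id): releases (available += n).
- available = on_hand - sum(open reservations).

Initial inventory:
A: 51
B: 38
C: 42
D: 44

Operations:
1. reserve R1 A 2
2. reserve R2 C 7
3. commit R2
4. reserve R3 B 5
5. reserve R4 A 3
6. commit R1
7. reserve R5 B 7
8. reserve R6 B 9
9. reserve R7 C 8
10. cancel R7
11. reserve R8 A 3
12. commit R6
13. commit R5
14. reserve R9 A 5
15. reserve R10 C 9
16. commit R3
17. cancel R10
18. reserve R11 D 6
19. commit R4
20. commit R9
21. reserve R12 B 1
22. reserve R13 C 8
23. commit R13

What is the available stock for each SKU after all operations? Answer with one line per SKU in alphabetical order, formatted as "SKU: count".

Answer: A: 38
B: 16
C: 27
D: 38

Derivation:
Step 1: reserve R1 A 2 -> on_hand[A=51 B=38 C=42 D=44] avail[A=49 B=38 C=42 D=44] open={R1}
Step 2: reserve R2 C 7 -> on_hand[A=51 B=38 C=42 D=44] avail[A=49 B=38 C=35 D=44] open={R1,R2}
Step 3: commit R2 -> on_hand[A=51 B=38 C=35 D=44] avail[A=49 B=38 C=35 D=44] open={R1}
Step 4: reserve R3 B 5 -> on_hand[A=51 B=38 C=35 D=44] avail[A=49 B=33 C=35 D=44] open={R1,R3}
Step 5: reserve R4 A 3 -> on_hand[A=51 B=38 C=35 D=44] avail[A=46 B=33 C=35 D=44] open={R1,R3,R4}
Step 6: commit R1 -> on_hand[A=49 B=38 C=35 D=44] avail[A=46 B=33 C=35 D=44] open={R3,R4}
Step 7: reserve R5 B 7 -> on_hand[A=49 B=38 C=35 D=44] avail[A=46 B=26 C=35 D=44] open={R3,R4,R5}
Step 8: reserve R6 B 9 -> on_hand[A=49 B=38 C=35 D=44] avail[A=46 B=17 C=35 D=44] open={R3,R4,R5,R6}
Step 9: reserve R7 C 8 -> on_hand[A=49 B=38 C=35 D=44] avail[A=46 B=17 C=27 D=44] open={R3,R4,R5,R6,R7}
Step 10: cancel R7 -> on_hand[A=49 B=38 C=35 D=44] avail[A=46 B=17 C=35 D=44] open={R3,R4,R5,R6}
Step 11: reserve R8 A 3 -> on_hand[A=49 B=38 C=35 D=44] avail[A=43 B=17 C=35 D=44] open={R3,R4,R5,R6,R8}
Step 12: commit R6 -> on_hand[A=49 B=29 C=35 D=44] avail[A=43 B=17 C=35 D=44] open={R3,R4,R5,R8}
Step 13: commit R5 -> on_hand[A=49 B=22 C=35 D=44] avail[A=43 B=17 C=35 D=44] open={R3,R4,R8}
Step 14: reserve R9 A 5 -> on_hand[A=49 B=22 C=35 D=44] avail[A=38 B=17 C=35 D=44] open={R3,R4,R8,R9}
Step 15: reserve R10 C 9 -> on_hand[A=49 B=22 C=35 D=44] avail[A=38 B=17 C=26 D=44] open={R10,R3,R4,R8,R9}
Step 16: commit R3 -> on_hand[A=49 B=17 C=35 D=44] avail[A=38 B=17 C=26 D=44] open={R10,R4,R8,R9}
Step 17: cancel R10 -> on_hand[A=49 B=17 C=35 D=44] avail[A=38 B=17 C=35 D=44] open={R4,R8,R9}
Step 18: reserve R11 D 6 -> on_hand[A=49 B=17 C=35 D=44] avail[A=38 B=17 C=35 D=38] open={R11,R4,R8,R9}
Step 19: commit R4 -> on_hand[A=46 B=17 C=35 D=44] avail[A=38 B=17 C=35 D=38] open={R11,R8,R9}
Step 20: commit R9 -> on_hand[A=41 B=17 C=35 D=44] avail[A=38 B=17 C=35 D=38] open={R11,R8}
Step 21: reserve R12 B 1 -> on_hand[A=41 B=17 C=35 D=44] avail[A=38 B=16 C=35 D=38] open={R11,R12,R8}
Step 22: reserve R13 C 8 -> on_hand[A=41 B=17 C=35 D=44] avail[A=38 B=16 C=27 D=38] open={R11,R12,R13,R8}
Step 23: commit R13 -> on_hand[A=41 B=17 C=27 D=44] avail[A=38 B=16 C=27 D=38] open={R11,R12,R8}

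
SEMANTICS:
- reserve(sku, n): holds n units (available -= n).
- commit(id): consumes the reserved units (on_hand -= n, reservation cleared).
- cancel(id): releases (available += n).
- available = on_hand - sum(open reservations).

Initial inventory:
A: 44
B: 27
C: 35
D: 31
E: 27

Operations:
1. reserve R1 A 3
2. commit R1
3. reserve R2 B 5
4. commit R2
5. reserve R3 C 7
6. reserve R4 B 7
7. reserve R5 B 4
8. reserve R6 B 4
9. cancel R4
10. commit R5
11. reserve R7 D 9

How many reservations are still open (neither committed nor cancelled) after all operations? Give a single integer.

Step 1: reserve R1 A 3 -> on_hand[A=44 B=27 C=35 D=31 E=27] avail[A=41 B=27 C=35 D=31 E=27] open={R1}
Step 2: commit R1 -> on_hand[A=41 B=27 C=35 D=31 E=27] avail[A=41 B=27 C=35 D=31 E=27] open={}
Step 3: reserve R2 B 5 -> on_hand[A=41 B=27 C=35 D=31 E=27] avail[A=41 B=22 C=35 D=31 E=27] open={R2}
Step 4: commit R2 -> on_hand[A=41 B=22 C=35 D=31 E=27] avail[A=41 B=22 C=35 D=31 E=27] open={}
Step 5: reserve R3 C 7 -> on_hand[A=41 B=22 C=35 D=31 E=27] avail[A=41 B=22 C=28 D=31 E=27] open={R3}
Step 6: reserve R4 B 7 -> on_hand[A=41 B=22 C=35 D=31 E=27] avail[A=41 B=15 C=28 D=31 E=27] open={R3,R4}
Step 7: reserve R5 B 4 -> on_hand[A=41 B=22 C=35 D=31 E=27] avail[A=41 B=11 C=28 D=31 E=27] open={R3,R4,R5}
Step 8: reserve R6 B 4 -> on_hand[A=41 B=22 C=35 D=31 E=27] avail[A=41 B=7 C=28 D=31 E=27] open={R3,R4,R5,R6}
Step 9: cancel R4 -> on_hand[A=41 B=22 C=35 D=31 E=27] avail[A=41 B=14 C=28 D=31 E=27] open={R3,R5,R6}
Step 10: commit R5 -> on_hand[A=41 B=18 C=35 D=31 E=27] avail[A=41 B=14 C=28 D=31 E=27] open={R3,R6}
Step 11: reserve R7 D 9 -> on_hand[A=41 B=18 C=35 D=31 E=27] avail[A=41 B=14 C=28 D=22 E=27] open={R3,R6,R7}
Open reservations: ['R3', 'R6', 'R7'] -> 3

Answer: 3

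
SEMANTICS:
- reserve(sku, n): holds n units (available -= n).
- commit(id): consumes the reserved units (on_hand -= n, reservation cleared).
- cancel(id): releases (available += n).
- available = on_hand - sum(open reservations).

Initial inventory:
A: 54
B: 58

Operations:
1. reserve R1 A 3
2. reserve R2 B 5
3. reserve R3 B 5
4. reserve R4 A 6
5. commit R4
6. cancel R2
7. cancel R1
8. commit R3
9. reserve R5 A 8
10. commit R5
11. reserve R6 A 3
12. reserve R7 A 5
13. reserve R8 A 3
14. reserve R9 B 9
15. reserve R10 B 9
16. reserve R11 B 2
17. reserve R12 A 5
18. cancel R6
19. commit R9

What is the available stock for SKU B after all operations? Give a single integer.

Answer: 33

Derivation:
Step 1: reserve R1 A 3 -> on_hand[A=54 B=58] avail[A=51 B=58] open={R1}
Step 2: reserve R2 B 5 -> on_hand[A=54 B=58] avail[A=51 B=53] open={R1,R2}
Step 3: reserve R3 B 5 -> on_hand[A=54 B=58] avail[A=51 B=48] open={R1,R2,R3}
Step 4: reserve R4 A 6 -> on_hand[A=54 B=58] avail[A=45 B=48] open={R1,R2,R3,R4}
Step 5: commit R4 -> on_hand[A=48 B=58] avail[A=45 B=48] open={R1,R2,R3}
Step 6: cancel R2 -> on_hand[A=48 B=58] avail[A=45 B=53] open={R1,R3}
Step 7: cancel R1 -> on_hand[A=48 B=58] avail[A=48 B=53] open={R3}
Step 8: commit R3 -> on_hand[A=48 B=53] avail[A=48 B=53] open={}
Step 9: reserve R5 A 8 -> on_hand[A=48 B=53] avail[A=40 B=53] open={R5}
Step 10: commit R5 -> on_hand[A=40 B=53] avail[A=40 B=53] open={}
Step 11: reserve R6 A 3 -> on_hand[A=40 B=53] avail[A=37 B=53] open={R6}
Step 12: reserve R7 A 5 -> on_hand[A=40 B=53] avail[A=32 B=53] open={R6,R7}
Step 13: reserve R8 A 3 -> on_hand[A=40 B=53] avail[A=29 B=53] open={R6,R7,R8}
Step 14: reserve R9 B 9 -> on_hand[A=40 B=53] avail[A=29 B=44] open={R6,R7,R8,R9}
Step 15: reserve R10 B 9 -> on_hand[A=40 B=53] avail[A=29 B=35] open={R10,R6,R7,R8,R9}
Step 16: reserve R11 B 2 -> on_hand[A=40 B=53] avail[A=29 B=33] open={R10,R11,R6,R7,R8,R9}
Step 17: reserve R12 A 5 -> on_hand[A=40 B=53] avail[A=24 B=33] open={R10,R11,R12,R6,R7,R8,R9}
Step 18: cancel R6 -> on_hand[A=40 B=53] avail[A=27 B=33] open={R10,R11,R12,R7,R8,R9}
Step 19: commit R9 -> on_hand[A=40 B=44] avail[A=27 B=33] open={R10,R11,R12,R7,R8}
Final available[B] = 33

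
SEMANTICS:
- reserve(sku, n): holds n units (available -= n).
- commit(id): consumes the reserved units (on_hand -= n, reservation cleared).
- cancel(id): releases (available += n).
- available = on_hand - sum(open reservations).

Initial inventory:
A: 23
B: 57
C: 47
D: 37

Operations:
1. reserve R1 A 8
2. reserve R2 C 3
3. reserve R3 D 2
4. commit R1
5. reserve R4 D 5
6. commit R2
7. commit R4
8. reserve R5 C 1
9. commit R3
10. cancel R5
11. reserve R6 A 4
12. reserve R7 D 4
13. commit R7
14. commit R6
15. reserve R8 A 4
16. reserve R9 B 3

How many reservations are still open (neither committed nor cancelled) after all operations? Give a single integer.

Step 1: reserve R1 A 8 -> on_hand[A=23 B=57 C=47 D=37] avail[A=15 B=57 C=47 D=37] open={R1}
Step 2: reserve R2 C 3 -> on_hand[A=23 B=57 C=47 D=37] avail[A=15 B=57 C=44 D=37] open={R1,R2}
Step 3: reserve R3 D 2 -> on_hand[A=23 B=57 C=47 D=37] avail[A=15 B=57 C=44 D=35] open={R1,R2,R3}
Step 4: commit R1 -> on_hand[A=15 B=57 C=47 D=37] avail[A=15 B=57 C=44 D=35] open={R2,R3}
Step 5: reserve R4 D 5 -> on_hand[A=15 B=57 C=47 D=37] avail[A=15 B=57 C=44 D=30] open={R2,R3,R4}
Step 6: commit R2 -> on_hand[A=15 B=57 C=44 D=37] avail[A=15 B=57 C=44 D=30] open={R3,R4}
Step 7: commit R4 -> on_hand[A=15 B=57 C=44 D=32] avail[A=15 B=57 C=44 D=30] open={R3}
Step 8: reserve R5 C 1 -> on_hand[A=15 B=57 C=44 D=32] avail[A=15 B=57 C=43 D=30] open={R3,R5}
Step 9: commit R3 -> on_hand[A=15 B=57 C=44 D=30] avail[A=15 B=57 C=43 D=30] open={R5}
Step 10: cancel R5 -> on_hand[A=15 B=57 C=44 D=30] avail[A=15 B=57 C=44 D=30] open={}
Step 11: reserve R6 A 4 -> on_hand[A=15 B=57 C=44 D=30] avail[A=11 B=57 C=44 D=30] open={R6}
Step 12: reserve R7 D 4 -> on_hand[A=15 B=57 C=44 D=30] avail[A=11 B=57 C=44 D=26] open={R6,R7}
Step 13: commit R7 -> on_hand[A=15 B=57 C=44 D=26] avail[A=11 B=57 C=44 D=26] open={R6}
Step 14: commit R6 -> on_hand[A=11 B=57 C=44 D=26] avail[A=11 B=57 C=44 D=26] open={}
Step 15: reserve R8 A 4 -> on_hand[A=11 B=57 C=44 D=26] avail[A=7 B=57 C=44 D=26] open={R8}
Step 16: reserve R9 B 3 -> on_hand[A=11 B=57 C=44 D=26] avail[A=7 B=54 C=44 D=26] open={R8,R9}
Open reservations: ['R8', 'R9'] -> 2

Answer: 2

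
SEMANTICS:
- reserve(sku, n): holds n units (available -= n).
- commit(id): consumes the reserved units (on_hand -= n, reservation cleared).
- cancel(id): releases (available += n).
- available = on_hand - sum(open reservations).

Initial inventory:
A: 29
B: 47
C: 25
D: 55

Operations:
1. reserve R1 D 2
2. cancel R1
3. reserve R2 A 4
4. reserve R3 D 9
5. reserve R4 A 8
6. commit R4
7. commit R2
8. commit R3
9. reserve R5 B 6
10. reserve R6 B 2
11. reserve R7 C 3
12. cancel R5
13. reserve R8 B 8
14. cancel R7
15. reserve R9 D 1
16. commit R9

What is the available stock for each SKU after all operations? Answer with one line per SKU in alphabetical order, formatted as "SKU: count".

Answer: A: 17
B: 37
C: 25
D: 45

Derivation:
Step 1: reserve R1 D 2 -> on_hand[A=29 B=47 C=25 D=55] avail[A=29 B=47 C=25 D=53] open={R1}
Step 2: cancel R1 -> on_hand[A=29 B=47 C=25 D=55] avail[A=29 B=47 C=25 D=55] open={}
Step 3: reserve R2 A 4 -> on_hand[A=29 B=47 C=25 D=55] avail[A=25 B=47 C=25 D=55] open={R2}
Step 4: reserve R3 D 9 -> on_hand[A=29 B=47 C=25 D=55] avail[A=25 B=47 C=25 D=46] open={R2,R3}
Step 5: reserve R4 A 8 -> on_hand[A=29 B=47 C=25 D=55] avail[A=17 B=47 C=25 D=46] open={R2,R3,R4}
Step 6: commit R4 -> on_hand[A=21 B=47 C=25 D=55] avail[A=17 B=47 C=25 D=46] open={R2,R3}
Step 7: commit R2 -> on_hand[A=17 B=47 C=25 D=55] avail[A=17 B=47 C=25 D=46] open={R3}
Step 8: commit R3 -> on_hand[A=17 B=47 C=25 D=46] avail[A=17 B=47 C=25 D=46] open={}
Step 9: reserve R5 B 6 -> on_hand[A=17 B=47 C=25 D=46] avail[A=17 B=41 C=25 D=46] open={R5}
Step 10: reserve R6 B 2 -> on_hand[A=17 B=47 C=25 D=46] avail[A=17 B=39 C=25 D=46] open={R5,R6}
Step 11: reserve R7 C 3 -> on_hand[A=17 B=47 C=25 D=46] avail[A=17 B=39 C=22 D=46] open={R5,R6,R7}
Step 12: cancel R5 -> on_hand[A=17 B=47 C=25 D=46] avail[A=17 B=45 C=22 D=46] open={R6,R7}
Step 13: reserve R8 B 8 -> on_hand[A=17 B=47 C=25 D=46] avail[A=17 B=37 C=22 D=46] open={R6,R7,R8}
Step 14: cancel R7 -> on_hand[A=17 B=47 C=25 D=46] avail[A=17 B=37 C=25 D=46] open={R6,R8}
Step 15: reserve R9 D 1 -> on_hand[A=17 B=47 C=25 D=46] avail[A=17 B=37 C=25 D=45] open={R6,R8,R9}
Step 16: commit R9 -> on_hand[A=17 B=47 C=25 D=45] avail[A=17 B=37 C=25 D=45] open={R6,R8}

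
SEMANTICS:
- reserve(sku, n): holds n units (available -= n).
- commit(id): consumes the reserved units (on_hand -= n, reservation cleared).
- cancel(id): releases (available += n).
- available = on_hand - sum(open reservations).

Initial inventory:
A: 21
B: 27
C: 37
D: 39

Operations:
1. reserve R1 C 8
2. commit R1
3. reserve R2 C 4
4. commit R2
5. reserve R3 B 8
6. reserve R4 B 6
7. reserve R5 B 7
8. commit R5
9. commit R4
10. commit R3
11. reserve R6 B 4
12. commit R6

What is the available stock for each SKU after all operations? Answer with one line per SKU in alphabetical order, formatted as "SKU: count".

Answer: A: 21
B: 2
C: 25
D: 39

Derivation:
Step 1: reserve R1 C 8 -> on_hand[A=21 B=27 C=37 D=39] avail[A=21 B=27 C=29 D=39] open={R1}
Step 2: commit R1 -> on_hand[A=21 B=27 C=29 D=39] avail[A=21 B=27 C=29 D=39] open={}
Step 3: reserve R2 C 4 -> on_hand[A=21 B=27 C=29 D=39] avail[A=21 B=27 C=25 D=39] open={R2}
Step 4: commit R2 -> on_hand[A=21 B=27 C=25 D=39] avail[A=21 B=27 C=25 D=39] open={}
Step 5: reserve R3 B 8 -> on_hand[A=21 B=27 C=25 D=39] avail[A=21 B=19 C=25 D=39] open={R3}
Step 6: reserve R4 B 6 -> on_hand[A=21 B=27 C=25 D=39] avail[A=21 B=13 C=25 D=39] open={R3,R4}
Step 7: reserve R5 B 7 -> on_hand[A=21 B=27 C=25 D=39] avail[A=21 B=6 C=25 D=39] open={R3,R4,R5}
Step 8: commit R5 -> on_hand[A=21 B=20 C=25 D=39] avail[A=21 B=6 C=25 D=39] open={R3,R4}
Step 9: commit R4 -> on_hand[A=21 B=14 C=25 D=39] avail[A=21 B=6 C=25 D=39] open={R3}
Step 10: commit R3 -> on_hand[A=21 B=6 C=25 D=39] avail[A=21 B=6 C=25 D=39] open={}
Step 11: reserve R6 B 4 -> on_hand[A=21 B=6 C=25 D=39] avail[A=21 B=2 C=25 D=39] open={R6}
Step 12: commit R6 -> on_hand[A=21 B=2 C=25 D=39] avail[A=21 B=2 C=25 D=39] open={}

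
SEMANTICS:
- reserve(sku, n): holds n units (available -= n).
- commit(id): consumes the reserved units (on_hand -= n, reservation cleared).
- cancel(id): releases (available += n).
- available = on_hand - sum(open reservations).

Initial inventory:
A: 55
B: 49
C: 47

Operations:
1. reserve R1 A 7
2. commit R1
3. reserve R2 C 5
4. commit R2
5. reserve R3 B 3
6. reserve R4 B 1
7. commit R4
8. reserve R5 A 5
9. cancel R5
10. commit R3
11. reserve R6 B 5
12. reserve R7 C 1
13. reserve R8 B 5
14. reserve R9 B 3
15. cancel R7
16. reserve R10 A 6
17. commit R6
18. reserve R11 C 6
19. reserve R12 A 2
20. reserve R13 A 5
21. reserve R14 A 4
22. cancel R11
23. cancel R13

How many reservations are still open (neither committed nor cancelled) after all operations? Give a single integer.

Answer: 5

Derivation:
Step 1: reserve R1 A 7 -> on_hand[A=55 B=49 C=47] avail[A=48 B=49 C=47] open={R1}
Step 2: commit R1 -> on_hand[A=48 B=49 C=47] avail[A=48 B=49 C=47] open={}
Step 3: reserve R2 C 5 -> on_hand[A=48 B=49 C=47] avail[A=48 B=49 C=42] open={R2}
Step 4: commit R2 -> on_hand[A=48 B=49 C=42] avail[A=48 B=49 C=42] open={}
Step 5: reserve R3 B 3 -> on_hand[A=48 B=49 C=42] avail[A=48 B=46 C=42] open={R3}
Step 6: reserve R4 B 1 -> on_hand[A=48 B=49 C=42] avail[A=48 B=45 C=42] open={R3,R4}
Step 7: commit R4 -> on_hand[A=48 B=48 C=42] avail[A=48 B=45 C=42] open={R3}
Step 8: reserve R5 A 5 -> on_hand[A=48 B=48 C=42] avail[A=43 B=45 C=42] open={R3,R5}
Step 9: cancel R5 -> on_hand[A=48 B=48 C=42] avail[A=48 B=45 C=42] open={R3}
Step 10: commit R3 -> on_hand[A=48 B=45 C=42] avail[A=48 B=45 C=42] open={}
Step 11: reserve R6 B 5 -> on_hand[A=48 B=45 C=42] avail[A=48 B=40 C=42] open={R6}
Step 12: reserve R7 C 1 -> on_hand[A=48 B=45 C=42] avail[A=48 B=40 C=41] open={R6,R7}
Step 13: reserve R8 B 5 -> on_hand[A=48 B=45 C=42] avail[A=48 B=35 C=41] open={R6,R7,R8}
Step 14: reserve R9 B 3 -> on_hand[A=48 B=45 C=42] avail[A=48 B=32 C=41] open={R6,R7,R8,R9}
Step 15: cancel R7 -> on_hand[A=48 B=45 C=42] avail[A=48 B=32 C=42] open={R6,R8,R9}
Step 16: reserve R10 A 6 -> on_hand[A=48 B=45 C=42] avail[A=42 B=32 C=42] open={R10,R6,R8,R9}
Step 17: commit R6 -> on_hand[A=48 B=40 C=42] avail[A=42 B=32 C=42] open={R10,R8,R9}
Step 18: reserve R11 C 6 -> on_hand[A=48 B=40 C=42] avail[A=42 B=32 C=36] open={R10,R11,R8,R9}
Step 19: reserve R12 A 2 -> on_hand[A=48 B=40 C=42] avail[A=40 B=32 C=36] open={R10,R11,R12,R8,R9}
Step 20: reserve R13 A 5 -> on_hand[A=48 B=40 C=42] avail[A=35 B=32 C=36] open={R10,R11,R12,R13,R8,R9}
Step 21: reserve R14 A 4 -> on_hand[A=48 B=40 C=42] avail[A=31 B=32 C=36] open={R10,R11,R12,R13,R14,R8,R9}
Step 22: cancel R11 -> on_hand[A=48 B=40 C=42] avail[A=31 B=32 C=42] open={R10,R12,R13,R14,R8,R9}
Step 23: cancel R13 -> on_hand[A=48 B=40 C=42] avail[A=36 B=32 C=42] open={R10,R12,R14,R8,R9}
Open reservations: ['R10', 'R12', 'R14', 'R8', 'R9'] -> 5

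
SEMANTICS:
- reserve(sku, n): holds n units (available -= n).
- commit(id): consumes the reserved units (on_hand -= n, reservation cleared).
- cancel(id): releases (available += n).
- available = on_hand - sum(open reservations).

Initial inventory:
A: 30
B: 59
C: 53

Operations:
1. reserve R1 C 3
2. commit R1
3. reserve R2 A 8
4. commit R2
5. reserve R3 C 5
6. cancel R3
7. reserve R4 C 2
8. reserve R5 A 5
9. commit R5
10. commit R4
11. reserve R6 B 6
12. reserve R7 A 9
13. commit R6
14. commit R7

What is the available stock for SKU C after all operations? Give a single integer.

Answer: 48

Derivation:
Step 1: reserve R1 C 3 -> on_hand[A=30 B=59 C=53] avail[A=30 B=59 C=50] open={R1}
Step 2: commit R1 -> on_hand[A=30 B=59 C=50] avail[A=30 B=59 C=50] open={}
Step 3: reserve R2 A 8 -> on_hand[A=30 B=59 C=50] avail[A=22 B=59 C=50] open={R2}
Step 4: commit R2 -> on_hand[A=22 B=59 C=50] avail[A=22 B=59 C=50] open={}
Step 5: reserve R3 C 5 -> on_hand[A=22 B=59 C=50] avail[A=22 B=59 C=45] open={R3}
Step 6: cancel R3 -> on_hand[A=22 B=59 C=50] avail[A=22 B=59 C=50] open={}
Step 7: reserve R4 C 2 -> on_hand[A=22 B=59 C=50] avail[A=22 B=59 C=48] open={R4}
Step 8: reserve R5 A 5 -> on_hand[A=22 B=59 C=50] avail[A=17 B=59 C=48] open={R4,R5}
Step 9: commit R5 -> on_hand[A=17 B=59 C=50] avail[A=17 B=59 C=48] open={R4}
Step 10: commit R4 -> on_hand[A=17 B=59 C=48] avail[A=17 B=59 C=48] open={}
Step 11: reserve R6 B 6 -> on_hand[A=17 B=59 C=48] avail[A=17 B=53 C=48] open={R6}
Step 12: reserve R7 A 9 -> on_hand[A=17 B=59 C=48] avail[A=8 B=53 C=48] open={R6,R7}
Step 13: commit R6 -> on_hand[A=17 B=53 C=48] avail[A=8 B=53 C=48] open={R7}
Step 14: commit R7 -> on_hand[A=8 B=53 C=48] avail[A=8 B=53 C=48] open={}
Final available[C] = 48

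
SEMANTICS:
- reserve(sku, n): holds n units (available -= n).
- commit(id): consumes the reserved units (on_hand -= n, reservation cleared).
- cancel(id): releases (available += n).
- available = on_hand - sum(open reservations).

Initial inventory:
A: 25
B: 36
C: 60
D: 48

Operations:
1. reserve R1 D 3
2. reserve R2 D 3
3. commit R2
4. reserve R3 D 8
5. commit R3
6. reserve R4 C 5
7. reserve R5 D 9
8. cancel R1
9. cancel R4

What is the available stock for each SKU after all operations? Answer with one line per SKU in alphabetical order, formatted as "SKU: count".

Answer: A: 25
B: 36
C: 60
D: 28

Derivation:
Step 1: reserve R1 D 3 -> on_hand[A=25 B=36 C=60 D=48] avail[A=25 B=36 C=60 D=45] open={R1}
Step 2: reserve R2 D 3 -> on_hand[A=25 B=36 C=60 D=48] avail[A=25 B=36 C=60 D=42] open={R1,R2}
Step 3: commit R2 -> on_hand[A=25 B=36 C=60 D=45] avail[A=25 B=36 C=60 D=42] open={R1}
Step 4: reserve R3 D 8 -> on_hand[A=25 B=36 C=60 D=45] avail[A=25 B=36 C=60 D=34] open={R1,R3}
Step 5: commit R3 -> on_hand[A=25 B=36 C=60 D=37] avail[A=25 B=36 C=60 D=34] open={R1}
Step 6: reserve R4 C 5 -> on_hand[A=25 B=36 C=60 D=37] avail[A=25 B=36 C=55 D=34] open={R1,R4}
Step 7: reserve R5 D 9 -> on_hand[A=25 B=36 C=60 D=37] avail[A=25 B=36 C=55 D=25] open={R1,R4,R5}
Step 8: cancel R1 -> on_hand[A=25 B=36 C=60 D=37] avail[A=25 B=36 C=55 D=28] open={R4,R5}
Step 9: cancel R4 -> on_hand[A=25 B=36 C=60 D=37] avail[A=25 B=36 C=60 D=28] open={R5}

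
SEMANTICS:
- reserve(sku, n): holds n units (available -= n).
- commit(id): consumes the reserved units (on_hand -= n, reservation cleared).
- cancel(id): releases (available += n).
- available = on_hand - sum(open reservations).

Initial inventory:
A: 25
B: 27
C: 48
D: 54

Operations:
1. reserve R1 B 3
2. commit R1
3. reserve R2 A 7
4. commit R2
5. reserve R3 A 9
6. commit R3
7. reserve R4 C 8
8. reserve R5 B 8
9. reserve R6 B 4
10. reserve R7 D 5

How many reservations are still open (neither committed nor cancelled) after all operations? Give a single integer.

Step 1: reserve R1 B 3 -> on_hand[A=25 B=27 C=48 D=54] avail[A=25 B=24 C=48 D=54] open={R1}
Step 2: commit R1 -> on_hand[A=25 B=24 C=48 D=54] avail[A=25 B=24 C=48 D=54] open={}
Step 3: reserve R2 A 7 -> on_hand[A=25 B=24 C=48 D=54] avail[A=18 B=24 C=48 D=54] open={R2}
Step 4: commit R2 -> on_hand[A=18 B=24 C=48 D=54] avail[A=18 B=24 C=48 D=54] open={}
Step 5: reserve R3 A 9 -> on_hand[A=18 B=24 C=48 D=54] avail[A=9 B=24 C=48 D=54] open={R3}
Step 6: commit R3 -> on_hand[A=9 B=24 C=48 D=54] avail[A=9 B=24 C=48 D=54] open={}
Step 7: reserve R4 C 8 -> on_hand[A=9 B=24 C=48 D=54] avail[A=9 B=24 C=40 D=54] open={R4}
Step 8: reserve R5 B 8 -> on_hand[A=9 B=24 C=48 D=54] avail[A=9 B=16 C=40 D=54] open={R4,R5}
Step 9: reserve R6 B 4 -> on_hand[A=9 B=24 C=48 D=54] avail[A=9 B=12 C=40 D=54] open={R4,R5,R6}
Step 10: reserve R7 D 5 -> on_hand[A=9 B=24 C=48 D=54] avail[A=9 B=12 C=40 D=49] open={R4,R5,R6,R7}
Open reservations: ['R4', 'R5', 'R6', 'R7'] -> 4

Answer: 4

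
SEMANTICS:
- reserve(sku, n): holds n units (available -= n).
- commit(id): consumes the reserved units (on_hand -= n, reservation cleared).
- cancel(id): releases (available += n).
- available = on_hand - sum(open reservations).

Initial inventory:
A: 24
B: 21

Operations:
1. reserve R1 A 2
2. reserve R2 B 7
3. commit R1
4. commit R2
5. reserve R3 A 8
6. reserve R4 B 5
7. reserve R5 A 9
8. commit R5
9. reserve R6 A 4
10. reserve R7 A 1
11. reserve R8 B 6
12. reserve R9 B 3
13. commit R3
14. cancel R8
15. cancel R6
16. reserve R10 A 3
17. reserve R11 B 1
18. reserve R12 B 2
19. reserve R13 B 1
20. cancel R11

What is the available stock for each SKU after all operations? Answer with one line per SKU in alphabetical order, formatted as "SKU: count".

Step 1: reserve R1 A 2 -> on_hand[A=24 B=21] avail[A=22 B=21] open={R1}
Step 2: reserve R2 B 7 -> on_hand[A=24 B=21] avail[A=22 B=14] open={R1,R2}
Step 3: commit R1 -> on_hand[A=22 B=21] avail[A=22 B=14] open={R2}
Step 4: commit R2 -> on_hand[A=22 B=14] avail[A=22 B=14] open={}
Step 5: reserve R3 A 8 -> on_hand[A=22 B=14] avail[A=14 B=14] open={R3}
Step 6: reserve R4 B 5 -> on_hand[A=22 B=14] avail[A=14 B=9] open={R3,R4}
Step 7: reserve R5 A 9 -> on_hand[A=22 B=14] avail[A=5 B=9] open={R3,R4,R5}
Step 8: commit R5 -> on_hand[A=13 B=14] avail[A=5 B=9] open={R3,R4}
Step 9: reserve R6 A 4 -> on_hand[A=13 B=14] avail[A=1 B=9] open={R3,R4,R6}
Step 10: reserve R7 A 1 -> on_hand[A=13 B=14] avail[A=0 B=9] open={R3,R4,R6,R7}
Step 11: reserve R8 B 6 -> on_hand[A=13 B=14] avail[A=0 B=3] open={R3,R4,R6,R7,R8}
Step 12: reserve R9 B 3 -> on_hand[A=13 B=14] avail[A=0 B=0] open={R3,R4,R6,R7,R8,R9}
Step 13: commit R3 -> on_hand[A=5 B=14] avail[A=0 B=0] open={R4,R6,R7,R8,R9}
Step 14: cancel R8 -> on_hand[A=5 B=14] avail[A=0 B=6] open={R4,R6,R7,R9}
Step 15: cancel R6 -> on_hand[A=5 B=14] avail[A=4 B=6] open={R4,R7,R9}
Step 16: reserve R10 A 3 -> on_hand[A=5 B=14] avail[A=1 B=6] open={R10,R4,R7,R9}
Step 17: reserve R11 B 1 -> on_hand[A=5 B=14] avail[A=1 B=5] open={R10,R11,R4,R7,R9}
Step 18: reserve R12 B 2 -> on_hand[A=5 B=14] avail[A=1 B=3] open={R10,R11,R12,R4,R7,R9}
Step 19: reserve R13 B 1 -> on_hand[A=5 B=14] avail[A=1 B=2] open={R10,R11,R12,R13,R4,R7,R9}
Step 20: cancel R11 -> on_hand[A=5 B=14] avail[A=1 B=3] open={R10,R12,R13,R4,R7,R9}

Answer: A: 1
B: 3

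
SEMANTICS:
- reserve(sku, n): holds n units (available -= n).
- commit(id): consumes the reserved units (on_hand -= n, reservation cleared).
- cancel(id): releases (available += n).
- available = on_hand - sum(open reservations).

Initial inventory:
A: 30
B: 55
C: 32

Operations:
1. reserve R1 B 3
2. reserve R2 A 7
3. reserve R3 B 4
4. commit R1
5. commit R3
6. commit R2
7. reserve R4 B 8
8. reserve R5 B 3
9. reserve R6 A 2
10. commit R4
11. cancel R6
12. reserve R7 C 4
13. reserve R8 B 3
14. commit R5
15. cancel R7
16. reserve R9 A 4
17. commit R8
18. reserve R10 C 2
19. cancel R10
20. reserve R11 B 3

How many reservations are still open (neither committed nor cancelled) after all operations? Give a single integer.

Answer: 2

Derivation:
Step 1: reserve R1 B 3 -> on_hand[A=30 B=55 C=32] avail[A=30 B=52 C=32] open={R1}
Step 2: reserve R2 A 7 -> on_hand[A=30 B=55 C=32] avail[A=23 B=52 C=32] open={R1,R2}
Step 3: reserve R3 B 4 -> on_hand[A=30 B=55 C=32] avail[A=23 B=48 C=32] open={R1,R2,R3}
Step 4: commit R1 -> on_hand[A=30 B=52 C=32] avail[A=23 B=48 C=32] open={R2,R3}
Step 5: commit R3 -> on_hand[A=30 B=48 C=32] avail[A=23 B=48 C=32] open={R2}
Step 6: commit R2 -> on_hand[A=23 B=48 C=32] avail[A=23 B=48 C=32] open={}
Step 7: reserve R4 B 8 -> on_hand[A=23 B=48 C=32] avail[A=23 B=40 C=32] open={R4}
Step 8: reserve R5 B 3 -> on_hand[A=23 B=48 C=32] avail[A=23 B=37 C=32] open={R4,R5}
Step 9: reserve R6 A 2 -> on_hand[A=23 B=48 C=32] avail[A=21 B=37 C=32] open={R4,R5,R6}
Step 10: commit R4 -> on_hand[A=23 B=40 C=32] avail[A=21 B=37 C=32] open={R5,R6}
Step 11: cancel R6 -> on_hand[A=23 B=40 C=32] avail[A=23 B=37 C=32] open={R5}
Step 12: reserve R7 C 4 -> on_hand[A=23 B=40 C=32] avail[A=23 B=37 C=28] open={R5,R7}
Step 13: reserve R8 B 3 -> on_hand[A=23 B=40 C=32] avail[A=23 B=34 C=28] open={R5,R7,R8}
Step 14: commit R5 -> on_hand[A=23 B=37 C=32] avail[A=23 B=34 C=28] open={R7,R8}
Step 15: cancel R7 -> on_hand[A=23 B=37 C=32] avail[A=23 B=34 C=32] open={R8}
Step 16: reserve R9 A 4 -> on_hand[A=23 B=37 C=32] avail[A=19 B=34 C=32] open={R8,R9}
Step 17: commit R8 -> on_hand[A=23 B=34 C=32] avail[A=19 B=34 C=32] open={R9}
Step 18: reserve R10 C 2 -> on_hand[A=23 B=34 C=32] avail[A=19 B=34 C=30] open={R10,R9}
Step 19: cancel R10 -> on_hand[A=23 B=34 C=32] avail[A=19 B=34 C=32] open={R9}
Step 20: reserve R11 B 3 -> on_hand[A=23 B=34 C=32] avail[A=19 B=31 C=32] open={R11,R9}
Open reservations: ['R11', 'R9'] -> 2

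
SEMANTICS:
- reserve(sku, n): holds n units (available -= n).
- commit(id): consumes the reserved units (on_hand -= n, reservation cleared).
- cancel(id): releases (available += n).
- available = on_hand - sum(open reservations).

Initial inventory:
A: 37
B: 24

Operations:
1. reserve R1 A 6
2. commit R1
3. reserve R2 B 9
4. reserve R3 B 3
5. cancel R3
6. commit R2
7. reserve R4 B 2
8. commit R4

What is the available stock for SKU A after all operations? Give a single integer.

Answer: 31

Derivation:
Step 1: reserve R1 A 6 -> on_hand[A=37 B=24] avail[A=31 B=24] open={R1}
Step 2: commit R1 -> on_hand[A=31 B=24] avail[A=31 B=24] open={}
Step 3: reserve R2 B 9 -> on_hand[A=31 B=24] avail[A=31 B=15] open={R2}
Step 4: reserve R3 B 3 -> on_hand[A=31 B=24] avail[A=31 B=12] open={R2,R3}
Step 5: cancel R3 -> on_hand[A=31 B=24] avail[A=31 B=15] open={R2}
Step 6: commit R2 -> on_hand[A=31 B=15] avail[A=31 B=15] open={}
Step 7: reserve R4 B 2 -> on_hand[A=31 B=15] avail[A=31 B=13] open={R4}
Step 8: commit R4 -> on_hand[A=31 B=13] avail[A=31 B=13] open={}
Final available[A] = 31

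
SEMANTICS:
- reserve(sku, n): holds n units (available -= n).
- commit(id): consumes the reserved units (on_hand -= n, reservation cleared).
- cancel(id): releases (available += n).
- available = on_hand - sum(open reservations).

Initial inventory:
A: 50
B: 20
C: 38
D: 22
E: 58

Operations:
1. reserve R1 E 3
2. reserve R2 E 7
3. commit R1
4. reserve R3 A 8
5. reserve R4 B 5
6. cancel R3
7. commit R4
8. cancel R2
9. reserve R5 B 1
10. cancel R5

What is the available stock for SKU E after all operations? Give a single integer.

Answer: 55

Derivation:
Step 1: reserve R1 E 3 -> on_hand[A=50 B=20 C=38 D=22 E=58] avail[A=50 B=20 C=38 D=22 E=55] open={R1}
Step 2: reserve R2 E 7 -> on_hand[A=50 B=20 C=38 D=22 E=58] avail[A=50 B=20 C=38 D=22 E=48] open={R1,R2}
Step 3: commit R1 -> on_hand[A=50 B=20 C=38 D=22 E=55] avail[A=50 B=20 C=38 D=22 E=48] open={R2}
Step 4: reserve R3 A 8 -> on_hand[A=50 B=20 C=38 D=22 E=55] avail[A=42 B=20 C=38 D=22 E=48] open={R2,R3}
Step 5: reserve R4 B 5 -> on_hand[A=50 B=20 C=38 D=22 E=55] avail[A=42 B=15 C=38 D=22 E=48] open={R2,R3,R4}
Step 6: cancel R3 -> on_hand[A=50 B=20 C=38 D=22 E=55] avail[A=50 B=15 C=38 D=22 E=48] open={R2,R4}
Step 7: commit R4 -> on_hand[A=50 B=15 C=38 D=22 E=55] avail[A=50 B=15 C=38 D=22 E=48] open={R2}
Step 8: cancel R2 -> on_hand[A=50 B=15 C=38 D=22 E=55] avail[A=50 B=15 C=38 D=22 E=55] open={}
Step 9: reserve R5 B 1 -> on_hand[A=50 B=15 C=38 D=22 E=55] avail[A=50 B=14 C=38 D=22 E=55] open={R5}
Step 10: cancel R5 -> on_hand[A=50 B=15 C=38 D=22 E=55] avail[A=50 B=15 C=38 D=22 E=55] open={}
Final available[E] = 55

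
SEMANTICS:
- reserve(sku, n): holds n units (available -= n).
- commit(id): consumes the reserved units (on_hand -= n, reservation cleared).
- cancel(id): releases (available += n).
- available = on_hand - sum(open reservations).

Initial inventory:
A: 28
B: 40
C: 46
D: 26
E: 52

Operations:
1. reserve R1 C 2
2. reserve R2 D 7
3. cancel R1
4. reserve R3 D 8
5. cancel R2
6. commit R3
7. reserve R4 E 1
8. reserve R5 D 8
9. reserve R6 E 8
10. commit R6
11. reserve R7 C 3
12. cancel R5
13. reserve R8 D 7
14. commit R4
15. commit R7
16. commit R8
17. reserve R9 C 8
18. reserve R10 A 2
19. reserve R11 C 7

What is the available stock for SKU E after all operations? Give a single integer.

Answer: 43

Derivation:
Step 1: reserve R1 C 2 -> on_hand[A=28 B=40 C=46 D=26 E=52] avail[A=28 B=40 C=44 D=26 E=52] open={R1}
Step 2: reserve R2 D 7 -> on_hand[A=28 B=40 C=46 D=26 E=52] avail[A=28 B=40 C=44 D=19 E=52] open={R1,R2}
Step 3: cancel R1 -> on_hand[A=28 B=40 C=46 D=26 E=52] avail[A=28 B=40 C=46 D=19 E=52] open={R2}
Step 4: reserve R3 D 8 -> on_hand[A=28 B=40 C=46 D=26 E=52] avail[A=28 B=40 C=46 D=11 E=52] open={R2,R3}
Step 5: cancel R2 -> on_hand[A=28 B=40 C=46 D=26 E=52] avail[A=28 B=40 C=46 D=18 E=52] open={R3}
Step 6: commit R3 -> on_hand[A=28 B=40 C=46 D=18 E=52] avail[A=28 B=40 C=46 D=18 E=52] open={}
Step 7: reserve R4 E 1 -> on_hand[A=28 B=40 C=46 D=18 E=52] avail[A=28 B=40 C=46 D=18 E=51] open={R4}
Step 8: reserve R5 D 8 -> on_hand[A=28 B=40 C=46 D=18 E=52] avail[A=28 B=40 C=46 D=10 E=51] open={R4,R5}
Step 9: reserve R6 E 8 -> on_hand[A=28 B=40 C=46 D=18 E=52] avail[A=28 B=40 C=46 D=10 E=43] open={R4,R5,R6}
Step 10: commit R6 -> on_hand[A=28 B=40 C=46 D=18 E=44] avail[A=28 B=40 C=46 D=10 E=43] open={R4,R5}
Step 11: reserve R7 C 3 -> on_hand[A=28 B=40 C=46 D=18 E=44] avail[A=28 B=40 C=43 D=10 E=43] open={R4,R5,R7}
Step 12: cancel R5 -> on_hand[A=28 B=40 C=46 D=18 E=44] avail[A=28 B=40 C=43 D=18 E=43] open={R4,R7}
Step 13: reserve R8 D 7 -> on_hand[A=28 B=40 C=46 D=18 E=44] avail[A=28 B=40 C=43 D=11 E=43] open={R4,R7,R8}
Step 14: commit R4 -> on_hand[A=28 B=40 C=46 D=18 E=43] avail[A=28 B=40 C=43 D=11 E=43] open={R7,R8}
Step 15: commit R7 -> on_hand[A=28 B=40 C=43 D=18 E=43] avail[A=28 B=40 C=43 D=11 E=43] open={R8}
Step 16: commit R8 -> on_hand[A=28 B=40 C=43 D=11 E=43] avail[A=28 B=40 C=43 D=11 E=43] open={}
Step 17: reserve R9 C 8 -> on_hand[A=28 B=40 C=43 D=11 E=43] avail[A=28 B=40 C=35 D=11 E=43] open={R9}
Step 18: reserve R10 A 2 -> on_hand[A=28 B=40 C=43 D=11 E=43] avail[A=26 B=40 C=35 D=11 E=43] open={R10,R9}
Step 19: reserve R11 C 7 -> on_hand[A=28 B=40 C=43 D=11 E=43] avail[A=26 B=40 C=28 D=11 E=43] open={R10,R11,R9}
Final available[E] = 43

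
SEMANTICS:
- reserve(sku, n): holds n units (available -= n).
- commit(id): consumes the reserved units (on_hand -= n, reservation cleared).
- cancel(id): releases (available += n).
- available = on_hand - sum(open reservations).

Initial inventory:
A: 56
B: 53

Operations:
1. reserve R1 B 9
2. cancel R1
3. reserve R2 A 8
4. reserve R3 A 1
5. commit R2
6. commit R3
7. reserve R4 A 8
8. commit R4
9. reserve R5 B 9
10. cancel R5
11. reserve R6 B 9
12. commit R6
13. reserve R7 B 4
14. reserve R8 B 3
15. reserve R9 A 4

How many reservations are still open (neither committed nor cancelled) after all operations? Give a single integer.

Step 1: reserve R1 B 9 -> on_hand[A=56 B=53] avail[A=56 B=44] open={R1}
Step 2: cancel R1 -> on_hand[A=56 B=53] avail[A=56 B=53] open={}
Step 3: reserve R2 A 8 -> on_hand[A=56 B=53] avail[A=48 B=53] open={R2}
Step 4: reserve R3 A 1 -> on_hand[A=56 B=53] avail[A=47 B=53] open={R2,R3}
Step 5: commit R2 -> on_hand[A=48 B=53] avail[A=47 B=53] open={R3}
Step 6: commit R3 -> on_hand[A=47 B=53] avail[A=47 B=53] open={}
Step 7: reserve R4 A 8 -> on_hand[A=47 B=53] avail[A=39 B=53] open={R4}
Step 8: commit R4 -> on_hand[A=39 B=53] avail[A=39 B=53] open={}
Step 9: reserve R5 B 9 -> on_hand[A=39 B=53] avail[A=39 B=44] open={R5}
Step 10: cancel R5 -> on_hand[A=39 B=53] avail[A=39 B=53] open={}
Step 11: reserve R6 B 9 -> on_hand[A=39 B=53] avail[A=39 B=44] open={R6}
Step 12: commit R6 -> on_hand[A=39 B=44] avail[A=39 B=44] open={}
Step 13: reserve R7 B 4 -> on_hand[A=39 B=44] avail[A=39 B=40] open={R7}
Step 14: reserve R8 B 3 -> on_hand[A=39 B=44] avail[A=39 B=37] open={R7,R8}
Step 15: reserve R9 A 4 -> on_hand[A=39 B=44] avail[A=35 B=37] open={R7,R8,R9}
Open reservations: ['R7', 'R8', 'R9'] -> 3

Answer: 3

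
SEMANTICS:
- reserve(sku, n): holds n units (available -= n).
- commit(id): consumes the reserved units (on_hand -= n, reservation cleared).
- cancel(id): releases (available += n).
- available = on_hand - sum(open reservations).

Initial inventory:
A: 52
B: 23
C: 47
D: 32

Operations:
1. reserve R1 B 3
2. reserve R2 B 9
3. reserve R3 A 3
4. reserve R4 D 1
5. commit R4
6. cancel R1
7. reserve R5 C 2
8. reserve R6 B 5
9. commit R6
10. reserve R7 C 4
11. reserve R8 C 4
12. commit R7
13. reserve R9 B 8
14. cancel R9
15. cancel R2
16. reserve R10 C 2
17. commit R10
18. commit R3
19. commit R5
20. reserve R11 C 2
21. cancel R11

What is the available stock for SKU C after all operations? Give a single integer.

Answer: 35

Derivation:
Step 1: reserve R1 B 3 -> on_hand[A=52 B=23 C=47 D=32] avail[A=52 B=20 C=47 D=32] open={R1}
Step 2: reserve R2 B 9 -> on_hand[A=52 B=23 C=47 D=32] avail[A=52 B=11 C=47 D=32] open={R1,R2}
Step 3: reserve R3 A 3 -> on_hand[A=52 B=23 C=47 D=32] avail[A=49 B=11 C=47 D=32] open={R1,R2,R3}
Step 4: reserve R4 D 1 -> on_hand[A=52 B=23 C=47 D=32] avail[A=49 B=11 C=47 D=31] open={R1,R2,R3,R4}
Step 5: commit R4 -> on_hand[A=52 B=23 C=47 D=31] avail[A=49 B=11 C=47 D=31] open={R1,R2,R3}
Step 6: cancel R1 -> on_hand[A=52 B=23 C=47 D=31] avail[A=49 B=14 C=47 D=31] open={R2,R3}
Step 7: reserve R5 C 2 -> on_hand[A=52 B=23 C=47 D=31] avail[A=49 B=14 C=45 D=31] open={R2,R3,R5}
Step 8: reserve R6 B 5 -> on_hand[A=52 B=23 C=47 D=31] avail[A=49 B=9 C=45 D=31] open={R2,R3,R5,R6}
Step 9: commit R6 -> on_hand[A=52 B=18 C=47 D=31] avail[A=49 B=9 C=45 D=31] open={R2,R3,R5}
Step 10: reserve R7 C 4 -> on_hand[A=52 B=18 C=47 D=31] avail[A=49 B=9 C=41 D=31] open={R2,R3,R5,R7}
Step 11: reserve R8 C 4 -> on_hand[A=52 B=18 C=47 D=31] avail[A=49 B=9 C=37 D=31] open={R2,R3,R5,R7,R8}
Step 12: commit R7 -> on_hand[A=52 B=18 C=43 D=31] avail[A=49 B=9 C=37 D=31] open={R2,R3,R5,R8}
Step 13: reserve R9 B 8 -> on_hand[A=52 B=18 C=43 D=31] avail[A=49 B=1 C=37 D=31] open={R2,R3,R5,R8,R9}
Step 14: cancel R9 -> on_hand[A=52 B=18 C=43 D=31] avail[A=49 B=9 C=37 D=31] open={R2,R3,R5,R8}
Step 15: cancel R2 -> on_hand[A=52 B=18 C=43 D=31] avail[A=49 B=18 C=37 D=31] open={R3,R5,R8}
Step 16: reserve R10 C 2 -> on_hand[A=52 B=18 C=43 D=31] avail[A=49 B=18 C=35 D=31] open={R10,R3,R5,R8}
Step 17: commit R10 -> on_hand[A=52 B=18 C=41 D=31] avail[A=49 B=18 C=35 D=31] open={R3,R5,R8}
Step 18: commit R3 -> on_hand[A=49 B=18 C=41 D=31] avail[A=49 B=18 C=35 D=31] open={R5,R8}
Step 19: commit R5 -> on_hand[A=49 B=18 C=39 D=31] avail[A=49 B=18 C=35 D=31] open={R8}
Step 20: reserve R11 C 2 -> on_hand[A=49 B=18 C=39 D=31] avail[A=49 B=18 C=33 D=31] open={R11,R8}
Step 21: cancel R11 -> on_hand[A=49 B=18 C=39 D=31] avail[A=49 B=18 C=35 D=31] open={R8}
Final available[C] = 35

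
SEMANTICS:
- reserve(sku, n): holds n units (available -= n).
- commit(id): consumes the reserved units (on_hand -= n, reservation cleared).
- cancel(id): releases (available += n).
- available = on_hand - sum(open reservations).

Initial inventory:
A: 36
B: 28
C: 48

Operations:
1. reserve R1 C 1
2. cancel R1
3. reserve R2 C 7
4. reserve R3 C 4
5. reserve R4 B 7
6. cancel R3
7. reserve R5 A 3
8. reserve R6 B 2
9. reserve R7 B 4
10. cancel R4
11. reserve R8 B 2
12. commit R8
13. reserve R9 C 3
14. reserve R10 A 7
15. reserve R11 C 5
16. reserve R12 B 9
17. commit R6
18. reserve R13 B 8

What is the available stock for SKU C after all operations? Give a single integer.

Step 1: reserve R1 C 1 -> on_hand[A=36 B=28 C=48] avail[A=36 B=28 C=47] open={R1}
Step 2: cancel R1 -> on_hand[A=36 B=28 C=48] avail[A=36 B=28 C=48] open={}
Step 3: reserve R2 C 7 -> on_hand[A=36 B=28 C=48] avail[A=36 B=28 C=41] open={R2}
Step 4: reserve R3 C 4 -> on_hand[A=36 B=28 C=48] avail[A=36 B=28 C=37] open={R2,R3}
Step 5: reserve R4 B 7 -> on_hand[A=36 B=28 C=48] avail[A=36 B=21 C=37] open={R2,R3,R4}
Step 6: cancel R3 -> on_hand[A=36 B=28 C=48] avail[A=36 B=21 C=41] open={R2,R4}
Step 7: reserve R5 A 3 -> on_hand[A=36 B=28 C=48] avail[A=33 B=21 C=41] open={R2,R4,R5}
Step 8: reserve R6 B 2 -> on_hand[A=36 B=28 C=48] avail[A=33 B=19 C=41] open={R2,R4,R5,R6}
Step 9: reserve R7 B 4 -> on_hand[A=36 B=28 C=48] avail[A=33 B=15 C=41] open={R2,R4,R5,R6,R7}
Step 10: cancel R4 -> on_hand[A=36 B=28 C=48] avail[A=33 B=22 C=41] open={R2,R5,R6,R7}
Step 11: reserve R8 B 2 -> on_hand[A=36 B=28 C=48] avail[A=33 B=20 C=41] open={R2,R5,R6,R7,R8}
Step 12: commit R8 -> on_hand[A=36 B=26 C=48] avail[A=33 B=20 C=41] open={R2,R5,R6,R7}
Step 13: reserve R9 C 3 -> on_hand[A=36 B=26 C=48] avail[A=33 B=20 C=38] open={R2,R5,R6,R7,R9}
Step 14: reserve R10 A 7 -> on_hand[A=36 B=26 C=48] avail[A=26 B=20 C=38] open={R10,R2,R5,R6,R7,R9}
Step 15: reserve R11 C 5 -> on_hand[A=36 B=26 C=48] avail[A=26 B=20 C=33] open={R10,R11,R2,R5,R6,R7,R9}
Step 16: reserve R12 B 9 -> on_hand[A=36 B=26 C=48] avail[A=26 B=11 C=33] open={R10,R11,R12,R2,R5,R6,R7,R9}
Step 17: commit R6 -> on_hand[A=36 B=24 C=48] avail[A=26 B=11 C=33] open={R10,R11,R12,R2,R5,R7,R9}
Step 18: reserve R13 B 8 -> on_hand[A=36 B=24 C=48] avail[A=26 B=3 C=33] open={R10,R11,R12,R13,R2,R5,R7,R9}
Final available[C] = 33

Answer: 33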